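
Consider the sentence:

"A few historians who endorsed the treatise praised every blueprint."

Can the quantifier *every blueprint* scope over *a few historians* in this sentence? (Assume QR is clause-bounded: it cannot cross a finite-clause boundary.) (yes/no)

Yes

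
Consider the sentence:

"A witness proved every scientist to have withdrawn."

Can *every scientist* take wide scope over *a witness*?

Yes

The ECM infinitive is scope-transparent — *every scientist* is free to raise above *a witness*.
QR within a single clause is free, so the lower quantifier may take scope over the higher one.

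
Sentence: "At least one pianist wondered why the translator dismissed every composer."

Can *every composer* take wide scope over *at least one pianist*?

The target quantifier *every composer* is part of the embedded question *why the translator dismissed every composer*.
Embedded questions are wh-islands: a quantifier inside an indirect question cannot QR into the matrix clause.
*every composer* > *at least one pianist* would require crossing that boundary, which is illicit.

No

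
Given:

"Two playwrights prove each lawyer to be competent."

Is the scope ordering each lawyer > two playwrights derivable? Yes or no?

The ECM infinitive is scope-transparent — *each lawyer* is free to raise above *two playwrights*.
Nothing blocks QR of the lower DP to a position above the higher one, so inverse scope is available.
The sentence is scopally ambiguous between *two playwrights* > *each lawyer* and *each lawyer* > *two playwrights*.

Yes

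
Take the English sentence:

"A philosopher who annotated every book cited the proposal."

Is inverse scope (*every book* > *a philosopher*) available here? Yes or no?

The DP *every book* is contained in the relative clause *who annotated every book*.
Quantifiers inside a relative clause are trapped there; the RC boundary blocks QR.
The inverse ordering *every book* > *a philosopher* is therefore underivable.

No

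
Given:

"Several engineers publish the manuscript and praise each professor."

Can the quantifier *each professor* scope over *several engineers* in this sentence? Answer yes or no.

No

Structurally, *each professor* is inside one conjunct of the coordinate structure (*praise each professor*).
The Coordinate Structure Constraint blocks movement (including QR) out of a single conjunct.
There is no licit LF on which *each professor* c-commands *several engineers*.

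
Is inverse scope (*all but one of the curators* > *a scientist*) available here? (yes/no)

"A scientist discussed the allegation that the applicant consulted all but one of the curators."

*all but one of the curators* sits inside the complex NP *the allegation that the applicant consulted all but one of the curators*.
The Complex NP Constraint bars QR out of the complement clause of a noun.
There is no licit LF on which *all but one of the curators* c-commands *a scientist*.

No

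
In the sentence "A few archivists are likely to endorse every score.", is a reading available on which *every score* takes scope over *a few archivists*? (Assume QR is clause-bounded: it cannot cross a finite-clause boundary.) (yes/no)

Yes

Raising constructions are monoclausal for scope purposes; *every score* is not separated from *a few archivists* by any island.
QR within a single clause is free, so the lower quantifier may take scope over the higher one.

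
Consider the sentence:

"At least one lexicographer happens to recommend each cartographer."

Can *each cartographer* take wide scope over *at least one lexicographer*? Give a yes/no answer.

Yes

*each cartographer* is the object of the infinitival complement of a raising predicate; raising infinitives are transparent for QR, so the two DPs are in effect clausemates.
Clause-internal QR can adjoin the lower DP above the subject, yielding the inverse reading.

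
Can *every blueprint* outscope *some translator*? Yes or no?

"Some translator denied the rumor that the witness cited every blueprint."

*every blueprint* sits inside the complex NP *the rumor that the witness cited every blueprint*.
The Complex NP Constraint bars QR out of the complement clause of a noun.
The inverse ordering *every blueprint* > *some translator* is therefore underivable.

No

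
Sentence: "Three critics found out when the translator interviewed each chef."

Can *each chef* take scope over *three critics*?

No

Structurally, *each chef* is inside the embedded question *when the translator interviewed each chef*.
The wh-island constraint blocks QR out of an embedded interrogative.
The inverse ordering *each chef* > *three critics* is therefore underivable.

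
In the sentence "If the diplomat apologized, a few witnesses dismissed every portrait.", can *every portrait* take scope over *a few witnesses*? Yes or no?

Yes

The adjunct clause does not contain *every portrait*, which is the matrix object.
Nothing blocks QR of the lower DP to a position above the higher one, so inverse scope is available.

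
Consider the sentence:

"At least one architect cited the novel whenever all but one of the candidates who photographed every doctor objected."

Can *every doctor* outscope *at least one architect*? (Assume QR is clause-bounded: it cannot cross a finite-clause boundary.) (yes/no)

*every doctor* sits inside the relative clause *who photographed every doctor*, which is itself inside the adjunct *whenever all but one of the candidates who photographed every doctor objected*.
Even if one barrier were somehow void, the other would still block QR.
*every doctor* is confined to the island and cannot take scope over *at least one architect*.
(Only the surface reading survives: one fixed architect with respect to all the relevant doctors.)

No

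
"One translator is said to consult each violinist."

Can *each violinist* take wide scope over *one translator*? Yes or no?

Yes

*each violinist* is inside a raising infinitive, which is transparent to QR (no CP barrier), so it behaves as a matrix argument.
Nothing blocks QR of the lower DP to a position above the higher one, so inverse scope is available.
Both orderings are possible: *one translator* > *each violinist* and *each violinist* > *one translator*.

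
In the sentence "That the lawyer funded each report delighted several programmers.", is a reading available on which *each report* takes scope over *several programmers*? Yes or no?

No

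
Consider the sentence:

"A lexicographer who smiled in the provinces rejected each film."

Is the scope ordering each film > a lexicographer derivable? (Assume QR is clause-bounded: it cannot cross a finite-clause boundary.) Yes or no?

Yes

The relative clause *who smiled in the provinces* modifies *a lexicographer*, but *each film* is not inside that relative clause — it is an argument of the matrix verb.
Clause-internal QR can adjoin the lower DP above the subject, yielding the inverse reading.
The sentence is scopally ambiguous between *a lexicographer* > *each film* and *each film* > *a lexicographer*.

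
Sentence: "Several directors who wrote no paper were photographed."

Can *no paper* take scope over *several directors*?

*no paper* occurs within the relative clause *who wrote no paper*.
Relative clauses block scope extraction: QR cannot target a position outside the modified NP.
*no paper* > *several directors* would require crossing that boundary, which is illicit.

No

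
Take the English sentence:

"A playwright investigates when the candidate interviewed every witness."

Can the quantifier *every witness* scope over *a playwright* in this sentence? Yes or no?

No

The target quantifier *every witness* is part of the embedded question *when the candidate interviewed every witness*.
QR across an interrogative CP boundary is ruled out as a wh-island violation.
There is no licit LF on which *every witness* c-commands *a playwright*.
(Only the surface reading survives: one fixed playwright with respect to all the relevant witnesses.)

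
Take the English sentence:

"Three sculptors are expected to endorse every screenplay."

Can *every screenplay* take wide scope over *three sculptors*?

Yes

Raising constructions are monoclausal for scope purposes; *every screenplay* is not separated from *three sculptors* by any island.
With no island boundary between them, the object can take inverse scope over the subject via ordinary QR within the clause.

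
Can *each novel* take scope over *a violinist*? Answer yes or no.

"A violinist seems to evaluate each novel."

Yes

*each novel* is the object of the infinitival complement of a raising predicate; raising infinitives are transparent for QR, so the two DPs are in effect clausemates.
Nothing blocks QR of the lower DP to a position above the higher one, so inverse scope is available.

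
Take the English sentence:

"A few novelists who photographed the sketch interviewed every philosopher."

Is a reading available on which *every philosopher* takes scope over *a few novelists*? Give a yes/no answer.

Yes

*every philosopher* is a matrix argument; only *a few novelists* is modified by the relative clause *who photographed the sketch*, so the RC island is irrelevant to the target quantifier.
Nothing blocks QR of the lower DP to a position above the higher one, so inverse scope is available.
The sentence is scopally ambiguous between *a few novelists* > *every philosopher* and *every philosopher* > *a few novelists*.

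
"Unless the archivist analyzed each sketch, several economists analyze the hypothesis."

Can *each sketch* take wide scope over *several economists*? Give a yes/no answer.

No

Structurally, *each sketch* is inside the adjunct clause *unless the archivist analyzed each sketch*.
Scope out of an adjunct clause is unavailable: QR respects the adjunct-island constraint.
The ordering *each sketch* > *several economists* is therefore underivable.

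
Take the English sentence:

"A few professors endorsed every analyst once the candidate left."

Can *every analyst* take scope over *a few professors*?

Yes

The adjunct clause does not contain *every analyst*, which is the matrix object.
QR within a single clause is free, so the lower quantifier may take scope over the higher one.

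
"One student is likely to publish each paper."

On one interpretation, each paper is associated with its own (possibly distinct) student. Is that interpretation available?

The described interpretation is the *each paper* > *one student* scoping.
*each paper* is inside a raising infinitive, which is transparent to QR (no CP barrier), so it behaves as a matrix argument.
Since no island is crossed, the inverse ordering is licensed alongside surface scope.
Both orderings are possible: *one student* > *each paper* and *each paper* > *one student*.

Yes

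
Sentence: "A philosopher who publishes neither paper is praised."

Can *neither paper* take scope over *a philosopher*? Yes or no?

The target quantifier *neither paper* is part of the relative clause *who publishes neither paper*.
Relative clauses are scope islands: a quantifier cannot QR out of a relative clause to take scope in the matrix clause.
So *neither paper* cannot raise high enough to outscope *a philosopher*; only the surface ordering *a philosopher* > *neither paper* is available.

No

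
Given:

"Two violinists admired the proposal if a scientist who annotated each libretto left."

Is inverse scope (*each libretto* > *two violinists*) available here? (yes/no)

*each libretto* is embedded in the relative clause *who annotated each libretto*, which is itself inside the adjunct *if a scientist who annotated each libretto left*.
Nested islands: the RC island is itself inside an adjunct island, so wide scope is doubly excluded.
So *each libretto* cannot raise to a position above *two violinists*.

No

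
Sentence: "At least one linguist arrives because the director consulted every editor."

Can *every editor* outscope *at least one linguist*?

No

*every editor* occurs within the adjunct clause *because the director consulted every editor*.
Adjuncts are opaque for quantifier raising; a quantifier in an adjunct stays inside it.
There is no licit LF on which *every editor* c-commands *at least one linguist*.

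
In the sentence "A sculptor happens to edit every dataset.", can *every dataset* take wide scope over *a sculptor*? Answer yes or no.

Yes

*every dataset* is the object of the infinitival complement of a raising predicate; raising infinitives are transparent for QR, so the two DPs are in effect clausemates.
Clause-internal QR can adjoin the lower DP above the subject, yielding the inverse reading.
The sentence is scopally ambiguous between *a sculptor* > *every dataset* and *every dataset* > *a sculptor*.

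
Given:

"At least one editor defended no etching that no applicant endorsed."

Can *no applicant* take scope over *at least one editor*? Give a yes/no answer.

No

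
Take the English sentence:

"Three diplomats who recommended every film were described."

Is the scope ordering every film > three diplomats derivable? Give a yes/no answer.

*every film* occurs within the relative clause *who recommended every film*.
Relative clauses are scope islands: a quantifier cannot QR out of a relative clause to take scope in the matrix clause.
So *every film* cannot raise to a position above *three diplomats*.

No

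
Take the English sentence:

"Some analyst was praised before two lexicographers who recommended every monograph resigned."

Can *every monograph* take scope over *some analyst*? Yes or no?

No

The target quantifier *every monograph* is part of the relative clause *who recommended every monograph*, which is itself inside the adjunct *before two lexicographers who recommended every monograph resigned*.
Both the relative clause and the enclosing adjunct are scope islands; QR cannot cross either.
Hence only narrow scope for *every monograph* (under *some analyst*) survives.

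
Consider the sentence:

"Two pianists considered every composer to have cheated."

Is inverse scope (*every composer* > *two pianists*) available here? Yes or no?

Yes

*every composer* is the subject of an ECM infinitive — the infinitival complement of an ECM verb is not a scope island, so *every composer* can raise into the matrix clause.
Nothing blocks QR of the lower DP to a position above the higher one, so inverse scope is available.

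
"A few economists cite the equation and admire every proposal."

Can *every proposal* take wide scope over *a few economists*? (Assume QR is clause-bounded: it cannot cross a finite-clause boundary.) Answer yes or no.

No

Structurally, *every proposal* is inside one conjunct of the coordinate structure (*admire every proposal*).
Asymmetric QR out of one conjunct violates the Coordinate Structure Constraint.
Hence only narrow scope for *every proposal* (under *a few economists*) survives.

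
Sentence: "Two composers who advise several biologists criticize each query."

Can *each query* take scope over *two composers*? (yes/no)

The relative clause *who advise several biologists* modifies *two composers*, but *each query* is not inside that relative clause — it is an argument of the matrix verb.
Since no island is crossed, the inverse ordering is licensed alongside surface scope.
Both orderings are possible: *two composers* > *each query* and *each query* > *two composers*.

Yes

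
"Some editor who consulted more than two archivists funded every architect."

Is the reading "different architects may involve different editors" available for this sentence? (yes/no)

The paraphrase describes the scope ordering *every architect* > *some editor*.
*every architect* sits in the matrix clause, not in the relative clause on *some editor*.
QR within a single clause is free, so the lower quantifier may take scope over the higher one.

Yes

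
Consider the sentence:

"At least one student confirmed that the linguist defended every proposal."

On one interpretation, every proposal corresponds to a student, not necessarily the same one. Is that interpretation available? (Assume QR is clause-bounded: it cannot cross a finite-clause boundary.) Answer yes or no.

No

This is the *every proposal* > *at least one student* reading.
*every proposal* occurs within the finite complement clause *that the linguist defended every proposal*.
Under clause-bounded QR, a quantifier in an embedded finite clause cannot raise into the matrix clause.
The inverse ordering *every proposal* > *at least one student* is therefore underivable.
(Only the surface reading survives: one fixed student with respect to all the relevant proposals.)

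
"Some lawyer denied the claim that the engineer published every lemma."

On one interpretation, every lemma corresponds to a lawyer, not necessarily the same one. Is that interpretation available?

The described interpretation is the *every lemma* > *some lawyer* scoping.
*every lemma* occurs within the complex NP *the claim that the engineer published every lemma*.
Since the clause is the complement of a nominal head, the CNPC blocks scope extraction.
So *every lemma* cannot raise to a position above *some lawyer*.

No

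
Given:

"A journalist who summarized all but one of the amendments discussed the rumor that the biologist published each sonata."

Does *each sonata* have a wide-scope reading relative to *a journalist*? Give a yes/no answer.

No

*each sonata* is embedded in the complex NP *the rumor that the biologist published each sonata*.
The Complex NP Constraint bars QR out of the complement clause of a noun.
Hence only narrow scope for *each sonata* (under *a journalist*) survives.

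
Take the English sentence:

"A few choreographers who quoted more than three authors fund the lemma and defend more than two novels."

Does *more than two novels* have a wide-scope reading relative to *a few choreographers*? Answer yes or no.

No

*more than two novels* is embedded in one conjunct of the coordinate structure (*defend more than two novels*).
The Coordinate Structure Constraint blocks movement (including QR) out of a single conjunct.
Hence only narrow scope for *more than two novels* (under *a few choreographers*) survives.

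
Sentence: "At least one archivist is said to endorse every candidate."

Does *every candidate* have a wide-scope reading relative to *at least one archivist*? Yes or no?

Yes

*every candidate* is the object of the infinitival complement of a raising predicate; raising infinitives are transparent for QR, so the two DPs are in effect clausemates.
Since no island is crossed, the inverse ordering is licensed alongside surface scope.
The sentence is scopally ambiguous between *at least one archivist* > *every candidate* and *every candidate* > *at least one archivist*.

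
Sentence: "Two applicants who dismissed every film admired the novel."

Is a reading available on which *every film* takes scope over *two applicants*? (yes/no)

No

*every film* occurs within the relative clause *who dismissed every film*.
Relative clauses block scope extraction: QR cannot target a position outside the modified NP.
So *every film* cannot raise high enough to outscope *two applicants*; only the surface ordering *two applicants* > *every film* is available.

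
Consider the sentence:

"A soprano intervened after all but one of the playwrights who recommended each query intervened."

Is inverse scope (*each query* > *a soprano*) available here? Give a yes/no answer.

*each query* sits inside the relative clause *who recommended each query*, which is itself inside the adjunct *after all but one of the playwrights who recommended each query intervened*.
Nested islands: the RC island is itself inside an adjunct island, so wide scope is doubly excluded.
*each query* > *a soprano* would require crossing that boundary, which is illicit.

No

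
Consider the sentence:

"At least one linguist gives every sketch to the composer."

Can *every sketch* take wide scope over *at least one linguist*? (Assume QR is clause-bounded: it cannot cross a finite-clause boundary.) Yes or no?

*every sketch* is the matrix object and *at least one linguist* the matrix subject; the two are clausemates.
Nothing blocks QR of the lower DP to a position above the higher one, so inverse scope is available.

Yes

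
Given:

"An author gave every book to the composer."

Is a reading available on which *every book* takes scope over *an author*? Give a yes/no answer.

Yes

Both DPs are arguments of the same predicate; there is no clause or island boundary between them.
With no island boundary between them, the object can take inverse scope over the subject via ordinary QR within the clause.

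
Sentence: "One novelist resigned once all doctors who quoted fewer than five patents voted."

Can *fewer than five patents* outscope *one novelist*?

No

The DP *fewer than five patents* is contained in the relative clause *who quoted fewer than five patents*, which is itself inside the adjunct *once all doctors who quoted fewer than five patents voted*.
Both the relative clause and the enclosing adjunct are scope islands; QR cannot cross either.
There is no licit LF on which *fewer than five patents* c-commands *one novelist*.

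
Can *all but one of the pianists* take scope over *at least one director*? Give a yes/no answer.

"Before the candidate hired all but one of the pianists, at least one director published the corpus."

*all but one of the pianists* sits inside the adjunct clause *before the candidate hired all but one of the pianists*.
Adverbial clauses are not L-marked, so they are barriers for QR — the quantifier cannot escape the adjunct.
So *all but one of the pianists* cannot raise to a position above *at least one director*.

No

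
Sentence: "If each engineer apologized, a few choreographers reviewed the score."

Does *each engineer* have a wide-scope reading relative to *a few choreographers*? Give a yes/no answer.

No

*each engineer* sits inside the adjunct clause *if each engineer apologized*.
Adjunct clauses are scope islands: a quantifier inside an adjunct cannot raise into the matrix clause.
*each engineer* is confined to the island and cannot take scope over *a few choreographers*.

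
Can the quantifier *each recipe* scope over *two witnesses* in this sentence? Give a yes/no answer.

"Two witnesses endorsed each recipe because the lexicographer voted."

Neither queried DP is inside the adjunct, so the adjunct-island constraint does not apply.
Clause-internal QR can adjoin the lower DP above the subject, yielding the inverse reading.

Yes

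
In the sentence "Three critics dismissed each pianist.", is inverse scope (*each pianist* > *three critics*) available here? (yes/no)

Yes

*three critics* and *each pianist* are co-arguments of the matrix verb, with nothing but a clause-internal boundary between them.
With no island boundary between them, the object can take inverse scope over the subject via ordinary QR within the clause.
Both orderings are possible: *three critics* > *each pianist* and *each pianist* > *three critics*.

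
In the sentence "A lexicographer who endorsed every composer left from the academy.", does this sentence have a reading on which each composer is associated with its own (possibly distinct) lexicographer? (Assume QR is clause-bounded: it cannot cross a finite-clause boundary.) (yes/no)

No

That reading corresponds to *every composer* > *a lexicographer*.
The target quantifier *every composer* is part of the relative clause *who endorsed every composer*.
A relative clause is a scope island — quantifier raising cannot cross its boundary.
So *every composer* cannot raise high enough to outscope *a lexicographer*; only the surface ordering *a lexicographer* > *every composer* is available.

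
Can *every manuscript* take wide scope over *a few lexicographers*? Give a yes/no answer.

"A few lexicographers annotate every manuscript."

Yes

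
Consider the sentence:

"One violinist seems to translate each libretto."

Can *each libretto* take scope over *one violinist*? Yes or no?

Infinitival complements of raising predicates do not block QR; *each libretto* and *one violinist* are effectively clausemates.
Since no island is crossed, the inverse ordering is licensed alongside surface scope.
The sentence is scopally ambiguous between *one violinist* > *each libretto* and *each libretto* > *one violinist*.

Yes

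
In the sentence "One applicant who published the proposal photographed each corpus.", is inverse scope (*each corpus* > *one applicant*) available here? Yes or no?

Yes

The RC *who published the proposal* is an island, but *each corpus* is not inside it — it is the matrix object, a clausemate of *one applicant*.
Clause-internal QR can adjoin the lower DP above the subject, yielding the inverse reading.
Both orderings are possible: *one applicant* > *each corpus* and *each corpus* > *one applicant*.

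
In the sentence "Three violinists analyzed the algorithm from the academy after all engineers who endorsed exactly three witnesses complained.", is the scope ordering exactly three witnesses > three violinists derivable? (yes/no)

*exactly three witnesses* sits inside the relative clause *who endorsed exactly three witnesses*, which is itself inside the adjunct *after all engineers who endorsed exactly three witnesses complained*.
Nested islands: the RC island is itself inside an adjunct island, so wide scope is doubly excluded.
So the wide-scope reading for *exactly three witnesses* is blocked.

No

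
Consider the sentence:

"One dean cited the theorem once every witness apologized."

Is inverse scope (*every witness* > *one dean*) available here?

No

Structurally, *every witness* is inside the adjunct clause *once every witness apologized*.
Adjunct clauses are scope islands: a quantifier inside an adjunct cannot raise into the matrix clause.
There is no licit LF on which *every witness* c-commands *one dean*.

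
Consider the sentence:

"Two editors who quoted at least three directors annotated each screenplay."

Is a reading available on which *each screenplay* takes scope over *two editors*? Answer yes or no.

Yes

*each screenplay* is a matrix argument; only *two editors* is modified by the relative clause *who quoted at least three directors*, so the RC island is irrelevant to the target quantifier.
With no island boundary between them, the object can take inverse scope over the subject via ordinary QR within the clause.
Both orderings are possible: *two editors* > *each screenplay* and *each screenplay* > *two editors*.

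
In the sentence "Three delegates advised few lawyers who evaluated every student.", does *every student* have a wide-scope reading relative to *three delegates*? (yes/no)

*every student* is embedded in the relative clause *who evaluated every student* modifying *few lawyers*.
Quantifiers inside a relative clause are trapped there; the RC boundary blocks QR.
So *every student* cannot raise high enough to outscope *three delegates*; only the surface ordering *three delegates* > *every student* is available.

No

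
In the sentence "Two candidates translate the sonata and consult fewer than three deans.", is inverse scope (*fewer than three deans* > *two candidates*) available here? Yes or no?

Structurally, *fewer than three deans* is inside one conjunct of the coordinate structure (*consult fewer than three deans*).
Coordinate structures are islands for non-across-the-board movement, QR included.
There is no licit LF on which *fewer than three deans* c-commands *two candidates*.

No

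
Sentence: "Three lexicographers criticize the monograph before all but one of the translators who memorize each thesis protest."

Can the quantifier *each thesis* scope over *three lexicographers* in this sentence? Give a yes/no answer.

*each thesis* is embedded in the relative clause *who memorize each thesis*, which is itself inside the adjunct *before all but one of the translators who memorize each thesis protest*.
Both the relative clause and the enclosing adjunct are scope islands; QR cannot cross either.
So *each thesis* cannot raise high enough to outscope *three lexicographers*; only the surface ordering *three lexicographers* > *each thesis* is available.

No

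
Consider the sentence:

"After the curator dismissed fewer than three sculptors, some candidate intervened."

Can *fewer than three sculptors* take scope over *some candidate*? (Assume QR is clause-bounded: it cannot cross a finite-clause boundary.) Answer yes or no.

The target quantifier *fewer than three sculptors* is part of the adjunct clause *after the curator dismissed fewer than three sculptors*.
Adjunct clauses are scope islands: a quantifier inside an adjunct cannot raise into the matrix clause.
*fewer than three sculptors* > *some candidate* would require crossing that boundary, which is illicit.

No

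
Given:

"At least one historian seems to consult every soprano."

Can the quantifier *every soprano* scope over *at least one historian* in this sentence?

*every soprano* is the object of the infinitival complement of a raising predicate; raising infinitives are transparent for QR, so the two DPs are in effect clausemates.
Since no island is crossed, the inverse ordering is licensed alongside surface scope.

Yes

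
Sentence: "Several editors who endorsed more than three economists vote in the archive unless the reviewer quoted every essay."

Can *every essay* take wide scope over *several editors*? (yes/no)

No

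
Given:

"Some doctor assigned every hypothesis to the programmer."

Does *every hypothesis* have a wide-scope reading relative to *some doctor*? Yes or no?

*some doctor* and *every hypothesis* are co-arguments of the matrix verb, with nothing but a clause-internal boundary between them.
With no island boundary between them, the object can take inverse scope over the subject via ordinary QR within the clause.

Yes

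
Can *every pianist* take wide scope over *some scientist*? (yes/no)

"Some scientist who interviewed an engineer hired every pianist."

Yes

*every pianist* is a matrix argument; only *some scientist* is modified by the relative clause *who interviewed an engineer*, so the RC island is irrelevant to the target quantifier.
Nothing blocks QR of the lower DP to a position above the higher one, so inverse scope is available.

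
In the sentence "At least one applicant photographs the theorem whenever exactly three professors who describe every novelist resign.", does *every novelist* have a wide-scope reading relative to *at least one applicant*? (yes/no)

*every novelist* sits inside the relative clause *who describe every novelist*, which is itself inside the adjunct *whenever exactly three professors who describe every novelist resign*.
The quantifier would have to escape first the RC and then the adjunct — two independent island violations.
The inverse ordering *every novelist* > *at least one applicant* is therefore underivable.

No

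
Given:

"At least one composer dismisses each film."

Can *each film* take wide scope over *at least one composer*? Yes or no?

Yes

*at least one composer* and *each film* are co-arguments of the matrix verb, with nothing but a clause-internal boundary between them.
Nothing blocks QR of the lower DP to a position above the higher one, so inverse scope is available.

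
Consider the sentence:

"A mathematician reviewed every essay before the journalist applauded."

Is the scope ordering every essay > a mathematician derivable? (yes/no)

Neither queried DP is inside the adjunct, so the adjunct-island constraint does not apply.
No island intervenes, so both surface and inverse scope are derivable.
So *every essay* > *a mathematician* is among the available readings.

Yes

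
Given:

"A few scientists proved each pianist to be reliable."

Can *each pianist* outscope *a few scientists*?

ECM infinitives lack a CP barrier, so *each pianist* can QR over the matrix subject *a few scientists*.
QR within a single clause is free, so the lower quantifier may take scope over the higher one.
Both orderings are possible: *a few scientists* > *each pianist* and *each pianist* > *a few scientists*.

Yes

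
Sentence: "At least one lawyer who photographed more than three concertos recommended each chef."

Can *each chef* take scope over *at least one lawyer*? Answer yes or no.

Yes

The relative clause *who photographed more than three concertos* modifies *at least one lawyer*, but *each chef* is not inside that relative clause — it is an argument of the matrix verb.
With no island boundary between them, the object can take inverse scope over the subject via ordinary QR within the clause.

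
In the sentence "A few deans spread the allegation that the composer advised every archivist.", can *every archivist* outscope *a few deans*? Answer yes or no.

The target quantifier *every archivist* is part of the complex NP *the allegation that the composer advised every archivist*.
The complex NP is opaque for QR — the quantifier is frozen inside the noun's complement.
So *every archivist* cannot raise to a position above *a few deans*.

No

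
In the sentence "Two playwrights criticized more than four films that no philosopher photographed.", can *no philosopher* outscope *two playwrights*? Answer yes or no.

No

*no philosopher* is embedded in the relative clause *that no philosopher photographed* modifying *more than four films*.
A relative clause is a scope island — quantifier raising cannot cross its boundary.
So the wide-scope reading for *no philosopher* is blocked.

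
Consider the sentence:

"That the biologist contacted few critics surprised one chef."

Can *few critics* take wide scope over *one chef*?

The target quantifier *few critics* is part of the sentential subject *that the biologist contacted few critics*.
The Sentential Subject Constraint rules out raising the quantifier out of the that-clause subject.
*few critics* > *one chef* would require crossing that boundary, which is illicit.

No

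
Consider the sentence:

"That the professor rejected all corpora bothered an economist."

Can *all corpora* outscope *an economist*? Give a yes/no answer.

The DP *all corpora* is contained in the sentential subject *that the professor rejected all corpora*.
Clausal subjects are scope islands; QR from inside the subject into the matrix is barred.
So *all corpora* cannot raise to a position above *an economist*.

No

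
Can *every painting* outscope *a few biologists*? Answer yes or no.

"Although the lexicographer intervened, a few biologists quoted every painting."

Neither queried DP is inside the adjunct, so the adjunct-island constraint does not apply.
Clause-internal QR can adjoin the lower DP above the subject, yielding the inverse reading.
The sentence is scopally ambiguous between *a few biologists* > *every painting* and *every painting* > *a few biologists*.

Yes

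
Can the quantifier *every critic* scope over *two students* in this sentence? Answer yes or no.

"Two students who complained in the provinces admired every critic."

The RC *who complained in the provinces* is an island, but *every critic* is not inside it — it is the matrix object, a clausemate of *two students*.
Since no island is crossed, the inverse ordering is licensed alongside surface scope.

Yes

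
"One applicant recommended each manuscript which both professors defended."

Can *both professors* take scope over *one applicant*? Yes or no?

No

*both professors* occurs within the relative clause *which both professors defended* modifying *each manuscript*.
The relative clause forms an island for QR, so the quantifier is confined to the head noun's restrictor.
There is no licit LF on which *both professors* c-commands *one applicant*.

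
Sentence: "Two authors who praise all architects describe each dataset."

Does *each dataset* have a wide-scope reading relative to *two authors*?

Yes

Although the sentence contains a relative clause (*who praise all architects*), *each dataset* is outside it, in the matrix VP.
Ordinary QR to a clause-peripheral position gives the wide-scope LF for the lower DP.
So *each dataset* > *two authors* is among the available readings.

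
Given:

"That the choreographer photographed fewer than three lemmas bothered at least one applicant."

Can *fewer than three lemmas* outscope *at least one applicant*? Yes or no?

*fewer than three lemmas* sits inside the sentential subject *that the choreographer photographed fewer than three lemmas*.
Subjects — clausal subjects included — are islands for extraction, and QR is no exception.
*fewer than three lemmas* is confined to the island and cannot take scope over *at least one applicant*.

No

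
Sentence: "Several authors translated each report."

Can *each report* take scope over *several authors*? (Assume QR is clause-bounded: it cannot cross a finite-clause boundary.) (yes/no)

*each report* and *several authors* are in the same minimal clause.
With no island boundary between them, the object can take inverse scope over the subject via ordinary QR within the clause.

Yes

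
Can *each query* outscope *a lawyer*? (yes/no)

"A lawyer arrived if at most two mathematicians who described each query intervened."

No

*each query* is embedded in the relative clause *who described each query*, which is itself inside the adjunct *if at most two mathematicians who described each query intervened*.
Both the relative clause and the enclosing adjunct are scope islands; QR cannot cross either.
Hence only narrow scope for *each query* (under *a lawyer*) survives.
(Only the surface reading survives: one fixed lawyer with respect to all the relevant queries.)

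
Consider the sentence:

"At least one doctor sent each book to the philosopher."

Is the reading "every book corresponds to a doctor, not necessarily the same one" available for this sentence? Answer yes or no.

Yes

The paraphrase describes the scope ordering *each book* > *at least one doctor*.
*each book* and *at least one doctor* are in the same minimal clause.
QR within a single clause is free, so the lower quantifier may take scope over the higher one.
Both orderings are possible: *at least one doctor* > *each book* and *each book* > *at least one doctor*.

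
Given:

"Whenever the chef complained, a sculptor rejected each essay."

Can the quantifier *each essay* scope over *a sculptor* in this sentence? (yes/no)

Neither queried DP is inside the adjunct, so the adjunct-island constraint does not apply.
QR within a single clause is free, so the lower quantifier may take scope over the higher one.
So *each essay* > *a sculptor* is among the available readings.

Yes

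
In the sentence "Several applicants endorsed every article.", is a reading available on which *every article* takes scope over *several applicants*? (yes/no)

Yes

*every article* and *several applicants* are in the same minimal clause.
Since no island is crossed, the inverse ordering is licensed alongside surface scope.
So *every article* > *several applicants* is among the available readings.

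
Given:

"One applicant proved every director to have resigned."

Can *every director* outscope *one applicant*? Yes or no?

*every director* is an ECM subject; ECM complements are not islands, and the embedded quantifier may take matrix scope.
QR within a single clause is free, so the lower quantifier may take scope over the higher one.

Yes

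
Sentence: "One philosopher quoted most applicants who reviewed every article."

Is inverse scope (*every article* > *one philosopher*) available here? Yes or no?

No

The DP *every article* is contained in the relative clause *who reviewed every article* modifying *most applicants*.
Relative clauses block scope extraction: QR cannot target a position outside the modified NP.
*every article* > *one philosopher* would require crossing that boundary, which is illicit.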